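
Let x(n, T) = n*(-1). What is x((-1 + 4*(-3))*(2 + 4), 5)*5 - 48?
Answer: 342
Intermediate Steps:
x(n, T) = -n
x((-1 + 4*(-3))*(2 + 4), 5)*5 - 48 = -(-1 + 4*(-3))*(2 + 4)*5 - 48 = -(-1 - 12)*6*5 - 48 = -(-13)*6*5 - 48 = -1*(-78)*5 - 48 = 78*5 - 48 = 390 - 48 = 342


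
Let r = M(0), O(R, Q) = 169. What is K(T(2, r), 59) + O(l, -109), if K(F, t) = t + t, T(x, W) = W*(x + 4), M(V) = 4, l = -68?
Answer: 287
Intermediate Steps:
r = 4
T(x, W) = W*(4 + x)
K(F, t) = 2*t
K(T(2, r), 59) + O(l, -109) = 2*59 + 169 = 118 + 169 = 287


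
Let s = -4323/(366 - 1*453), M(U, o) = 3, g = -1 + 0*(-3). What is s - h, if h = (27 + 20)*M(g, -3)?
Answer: -2648/29 ≈ -91.310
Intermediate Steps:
g = -1 (g = -1 + 0 = -1)
h = 141 (h = (27 + 20)*3 = 47*3 = 141)
s = 1441/29 (s = -4323/(366 - 453) = -4323/(-87) = -4323*(-1/87) = 1441/29 ≈ 49.690)
s - h = 1441/29 - 1*141 = 1441/29 - 141 = -2648/29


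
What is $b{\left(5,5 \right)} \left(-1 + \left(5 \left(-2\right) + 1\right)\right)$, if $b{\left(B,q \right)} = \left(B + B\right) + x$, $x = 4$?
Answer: $-140$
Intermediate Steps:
$b{\left(B,q \right)} = 4 + 2 B$ ($b{\left(B,q \right)} = \left(B + B\right) + 4 = 2 B + 4 = 4 + 2 B$)
$b{\left(5,5 \right)} \left(-1 + \left(5 \left(-2\right) + 1\right)\right) = \left(4 + 2 \cdot 5\right) \left(-1 + \left(5 \left(-2\right) + 1\right)\right) = \left(4 + 10\right) \left(-1 + \left(-10 + 1\right)\right) = 14 \left(-1 - 9\right) = 14 \left(-10\right) = -140$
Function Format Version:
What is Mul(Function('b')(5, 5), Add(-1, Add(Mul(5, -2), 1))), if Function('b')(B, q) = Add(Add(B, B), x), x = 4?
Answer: -140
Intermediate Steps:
Function('b')(B, q) = Add(4, Mul(2, B)) (Function('b')(B, q) = Add(Add(B, B), 4) = Add(Mul(2, B), 4) = Add(4, Mul(2, B)))
Mul(Function('b')(5, 5), Add(-1, Add(Mul(5, -2), 1))) = Mul(Add(4, Mul(2, 5)), Add(-1, Add(Mul(5, -2), 1))) = Mul(Add(4, 10), Add(-1, Add(-10, 1))) = Mul(14, Add(-1, -9)) = Mul(14, -10) = -140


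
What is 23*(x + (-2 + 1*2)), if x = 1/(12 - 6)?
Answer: 23/6 ≈ 3.8333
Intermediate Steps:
x = ⅙ (x = 1/6 = ⅙ ≈ 0.16667)
23*(x + (-2 + 1*2)) = 23*(⅙ + (-2 + 1*2)) = 23*(⅙ + (-2 + 2)) = 23*(⅙ + 0) = 23*(⅙) = 23/6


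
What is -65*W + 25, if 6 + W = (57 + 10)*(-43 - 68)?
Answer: 483820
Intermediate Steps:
W = -7443 (W = -6 + (57 + 10)*(-43 - 68) = -6 + 67*(-111) = -6 - 7437 = -7443)
-65*W + 25 = -65*(-7443) + 25 = 483795 + 25 = 483820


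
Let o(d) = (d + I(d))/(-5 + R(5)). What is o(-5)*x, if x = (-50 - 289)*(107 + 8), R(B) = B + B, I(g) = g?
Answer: 77970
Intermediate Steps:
R(B) = 2*B
x = -38985 (x = -339*115 = -38985)
o(d) = 2*d/5 (o(d) = (d + d)/(-5 + 2*5) = (2*d)/(-5 + 10) = (2*d)/5 = (2*d)*(⅕) = 2*d/5)
o(-5)*x = ((⅖)*(-5))*(-38985) = -2*(-38985) = 77970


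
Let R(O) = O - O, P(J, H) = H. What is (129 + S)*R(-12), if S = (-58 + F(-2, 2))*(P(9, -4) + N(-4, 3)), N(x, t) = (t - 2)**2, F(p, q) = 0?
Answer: 0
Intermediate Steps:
N(x, t) = (-2 + t)**2
R(O) = 0
S = 174 (S = (-58 + 0)*(-4 + (-2 + 3)**2) = -58*(-4 + 1**2) = -58*(-4 + 1) = -58*(-3) = 174)
(129 + S)*R(-12) = (129 + 174)*0 = 303*0 = 0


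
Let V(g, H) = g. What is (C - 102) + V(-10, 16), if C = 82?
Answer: -30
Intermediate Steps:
(C - 102) + V(-10, 16) = (82 - 102) - 10 = -20 - 10 = -30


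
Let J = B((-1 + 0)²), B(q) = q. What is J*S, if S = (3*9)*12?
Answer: 324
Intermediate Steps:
J = 1 (J = (-1 + 0)² = (-1)² = 1)
S = 324 (S = 27*12 = 324)
J*S = 1*324 = 324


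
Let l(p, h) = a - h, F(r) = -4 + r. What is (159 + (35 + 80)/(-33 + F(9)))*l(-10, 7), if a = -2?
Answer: -39033/28 ≈ -1394.0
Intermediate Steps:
l(p, h) = -2 - h
(159 + (35 + 80)/(-33 + F(9)))*l(-10, 7) = (159 + (35 + 80)/(-33 + (-4 + 9)))*(-2 - 1*7) = (159 + 115/(-33 + 5))*(-2 - 7) = (159 + 115/(-28))*(-9) = (159 + 115*(-1/28))*(-9) = (159 - 115/28)*(-9) = (4337/28)*(-9) = -39033/28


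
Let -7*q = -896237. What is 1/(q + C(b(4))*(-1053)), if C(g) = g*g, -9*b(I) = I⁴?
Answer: -7/5067539 ≈ -1.3813e-6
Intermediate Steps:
q = 896237/7 (q = -⅐*(-896237) = 896237/7 ≈ 1.2803e+5)
b(I) = -I⁴/9
C(g) = g²
1/(q + C(b(4))*(-1053)) = 1/(896237/7 + (-⅑*4⁴)²*(-1053)) = 1/(896237/7 + (-⅑*256)²*(-1053)) = 1/(896237/7 + (-256/9)²*(-1053)) = 1/(896237/7 + (65536/81)*(-1053)) = 1/(896237/7 - 851968) = 1/(-5067539/7) = -7/5067539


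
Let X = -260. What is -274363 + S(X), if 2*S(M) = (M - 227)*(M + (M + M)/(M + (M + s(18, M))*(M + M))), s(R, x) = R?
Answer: -101938112/483 ≈ -2.1105e+5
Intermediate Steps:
S(M) = (-227 + M)*(M + 2*M/(M + 2*M*(18 + M)))/2 (S(M) = ((M - 227)*(M + (M + M)/(M + (M + 18)*(M + M))))/2 = ((-227 + M)*(M + (2*M)/(M + (18 + M)*(2*M))))/2 = ((-227 + M)*(M + (2*M)/(M + 2*M*(18 + M))))/2 = ((-227 + M)*(M + 2*M/(M + 2*M*(18 + M))))/2 = (-227 + M)*(M + 2*M/(M + 2*M*(18 + M)))/2)
-274363 + S(X) = -274363 + (-454 - 8397*(-260) - 417*(-260)² + 2*(-260)³)/(2*(37 + 2*(-260))) = -274363 + (-454 + 2183220 - 417*67600 + 2*(-17576000))/(2*(37 - 520)) = -274363 + (½)*(-454 + 2183220 - 28189200 - 35152000)/(-483) = -274363 + (½)*(-1/483)*(-61158434) = -274363 + 30579217/483 = -101938112/483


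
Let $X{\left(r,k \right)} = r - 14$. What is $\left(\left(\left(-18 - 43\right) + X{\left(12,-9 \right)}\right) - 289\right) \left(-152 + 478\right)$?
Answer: $-114752$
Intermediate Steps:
$X{\left(r,k \right)} = -14 + r$
$\left(\left(\left(-18 - 43\right) + X{\left(12,-9 \right)}\right) - 289\right) \left(-152 + 478\right) = \left(\left(\left(-18 - 43\right) + \left(-14 + 12\right)\right) - 289\right) \left(-152 + 478\right) = \left(\left(-61 - 2\right) - 289\right) 326 = \left(-63 - 289\right) 326 = \left(-352\right) 326 = -114752$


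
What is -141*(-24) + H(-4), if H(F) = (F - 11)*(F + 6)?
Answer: 3354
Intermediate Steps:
H(F) = (-11 + F)*(6 + F)
-141*(-24) + H(-4) = -141*(-24) + (-66 + (-4)² - 5*(-4)) = 3384 + (-66 + 16 + 20) = 3384 - 30 = 3354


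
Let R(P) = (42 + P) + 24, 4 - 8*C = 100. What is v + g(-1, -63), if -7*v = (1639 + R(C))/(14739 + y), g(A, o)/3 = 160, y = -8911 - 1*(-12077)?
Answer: 60159107/125335 ≈ 479.99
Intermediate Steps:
y = 3166 (y = -8911 + 12077 = 3166)
g(A, o) = 480 (g(A, o) = 3*160 = 480)
C = -12 (C = ½ - ⅛*100 = ½ - 25/2 = -12)
R(P) = 66 + P
v = -1693/125335 (v = -(1639 + (66 - 12))/(7*(14739 + 3166)) = -(1639 + 54)/(7*17905) = -1693/(7*17905) = -⅐*1693/17905 = -1693/125335 ≈ -0.013508)
v + g(-1, -63) = -1693/125335 + 480 = 60159107/125335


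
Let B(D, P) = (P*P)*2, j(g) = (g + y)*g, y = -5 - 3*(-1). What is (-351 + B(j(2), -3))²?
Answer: 110889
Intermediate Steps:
y = -2 (y = -5 + 3 = -2)
j(g) = g*(-2 + g) (j(g) = (g - 2)*g = (-2 + g)*g = g*(-2 + g))
B(D, P) = 2*P² (B(D, P) = P²*2 = 2*P²)
(-351 + B(j(2), -3))² = (-351 + 2*(-3)²)² = (-351 + 2*9)² = (-351 + 18)² = (-333)² = 110889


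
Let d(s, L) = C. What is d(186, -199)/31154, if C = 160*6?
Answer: 480/15577 ≈ 0.030815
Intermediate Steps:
C = 960
d(s, L) = 960
d(186, -199)/31154 = 960/31154 = 960*(1/31154) = 480/15577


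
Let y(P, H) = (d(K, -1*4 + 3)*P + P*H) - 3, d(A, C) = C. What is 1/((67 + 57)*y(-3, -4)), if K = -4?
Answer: 1/1488 ≈ 0.00067204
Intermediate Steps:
y(P, H) = -3 - P + H*P (y(P, H) = ((-1*4 + 3)*P + P*H) - 3 = ((-4 + 3)*P + H*P) - 3 = (-P + H*P) - 3 = -3 - P + H*P)
1/((67 + 57)*y(-3, -4)) = 1/((67 + 57)*(-3 - 1*(-3) - 4*(-3))) = 1/(124*(-3 + 3 + 12)) = 1/(124*12) = 1/1488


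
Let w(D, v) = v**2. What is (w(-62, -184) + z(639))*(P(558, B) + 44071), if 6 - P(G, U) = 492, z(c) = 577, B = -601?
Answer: 1500762305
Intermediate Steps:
P(G, U) = -486 (P(G, U) = 6 - 1*492 = 6 - 492 = -486)
(w(-62, -184) + z(639))*(P(558, B) + 44071) = ((-184)**2 + 577)*(-486 + 44071) = (33856 + 577)*43585 = 34433*43585 = 1500762305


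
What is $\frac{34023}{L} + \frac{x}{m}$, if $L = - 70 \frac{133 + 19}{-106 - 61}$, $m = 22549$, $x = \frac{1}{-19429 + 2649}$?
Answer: $\frac{107492539642319}{201294021040} \approx 534.01$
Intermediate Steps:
$x = - \frac{1}{16780}$ ($x = \frac{1}{-16780} = - \frac{1}{16780} \approx -5.9595 \cdot 10^{-5}$)
$L = \frac{10640}{167}$ ($L = - 70 \frac{152}{-167} = - 70 \cdot 152 \left(- \frac{1}{167}\right) = \left(-70\right) \left(- \frac{152}{167}\right) = \frac{10640}{167} \approx 63.713$)
$\frac{34023}{L} + \frac{x}{m} = \frac{34023}{\frac{10640}{167}} - \frac{1}{16780 \cdot 22549} = 34023 \cdot \frac{167}{10640} - \frac{1}{378372220} = \frac{5681841}{10640} - \frac{1}{378372220} = \frac{107492539642319}{201294021040}$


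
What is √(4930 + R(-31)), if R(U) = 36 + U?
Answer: √4935 ≈ 70.250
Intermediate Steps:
√(4930 + R(-31)) = √(4930 + (36 - 31)) = √(4930 + 5) = √4935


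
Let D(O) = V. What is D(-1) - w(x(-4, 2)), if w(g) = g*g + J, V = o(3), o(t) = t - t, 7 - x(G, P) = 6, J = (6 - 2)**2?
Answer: -17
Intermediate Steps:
J = 16 (J = 4**2 = 16)
x(G, P) = 1 (x(G, P) = 7 - 1*6 = 7 - 6 = 1)
o(t) = 0
V = 0
D(O) = 0
w(g) = 16 + g**2 (w(g) = g*g + 16 = g**2 + 16 = 16 + g**2)
D(-1) - w(x(-4, 2)) = 0 - (16 + 1**2) = 0 - (16 + 1) = 0 - 1*17 = 0 - 17 = -17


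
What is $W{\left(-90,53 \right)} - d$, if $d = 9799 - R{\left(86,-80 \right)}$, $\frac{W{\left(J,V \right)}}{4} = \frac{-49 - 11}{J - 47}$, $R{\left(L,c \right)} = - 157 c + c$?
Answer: $\frac{367537}{137} \approx 2682.8$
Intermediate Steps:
$R{\left(L,c \right)} = - 156 c$
$W{\left(J,V \right)} = - \frac{240}{-47 + J}$ ($W{\left(J,V \right)} = 4 \frac{-49 - 11}{J - 47} = 4 \left(- \frac{60}{-47 + J}\right) = - \frac{240}{-47 + J}$)
$d = -2681$ ($d = 9799 - \left(-156\right) \left(-80\right) = 9799 - 12480 = -2681$)
$W{\left(-90,53 \right)} - d = - \frac{240}{-47 - 90} - -2681 = - \frac{240}{-137} + 2681 = \left(-240\right) \left(- \frac{1}{137}\right) + 2681 = \frac{240}{137} + 2681 = \frac{367537}{137}$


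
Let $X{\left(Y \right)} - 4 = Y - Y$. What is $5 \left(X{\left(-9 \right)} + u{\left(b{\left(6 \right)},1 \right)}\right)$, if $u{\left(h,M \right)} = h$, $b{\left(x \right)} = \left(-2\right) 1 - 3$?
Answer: $-5$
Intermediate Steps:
$b{\left(x \right)} = -5$ ($b{\left(x \right)} = -2 - 3 = -5$)
$X{\left(Y \right)} = 4$ ($X{\left(Y \right)} = 4 + \left(Y - Y\right) = 4 + 0 = 4$)
$5 \left(X{\left(-9 \right)} + u{\left(b{\left(6 \right)},1 \right)}\right) = 5 \left(4 - 5\right) = 5 \left(-1\right) = -5$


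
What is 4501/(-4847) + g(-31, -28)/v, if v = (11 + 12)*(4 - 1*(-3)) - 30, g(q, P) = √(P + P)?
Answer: -4501/4847 + 2*I*√14/131 ≈ -0.92862 + 0.057125*I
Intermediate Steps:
g(q, P) = √2*√P (g(q, P) = √(2*P) = √2*√P)
v = 131 (v = 23*(4 + 3) - 30 = 23*7 - 30 = 161 - 30 = 131)
4501/(-4847) + g(-31, -28)/v = 4501/(-4847) + (√2*√(-28))/131 = 4501*(-1/4847) + (√2*(2*I*√7))*(1/131) = -4501/4847 + (2*I*√14)*(1/131) = -4501/4847 + 2*I*√14/131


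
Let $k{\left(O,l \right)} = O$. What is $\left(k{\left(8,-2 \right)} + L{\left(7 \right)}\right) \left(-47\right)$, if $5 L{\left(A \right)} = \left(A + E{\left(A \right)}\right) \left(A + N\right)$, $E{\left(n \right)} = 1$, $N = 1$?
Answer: $- \frac{4888}{5} \approx -977.6$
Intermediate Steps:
$L{\left(A \right)} = \frac{\left(1 + A\right)^{2}}{5}$ ($L{\left(A \right)} = \frac{\left(A + 1\right) \left(A + 1\right)}{5} = \frac{\left(1 + A\right) \left(1 + A\right)}{5} = \frac{\left(1 + A\right)^{2}}{5}$)
$\left(k{\left(8,-2 \right)} + L{\left(7 \right)}\right) \left(-47\right) = \left(8 + \left(\frac{1}{5} + \frac{7^{2}}{5} + \frac{2}{5} \cdot 7\right)\right) \left(-47\right) = \left(8 + \left(\frac{1}{5} + \frac{1}{5} \cdot 49 + \frac{14}{5}\right)\right) \left(-47\right) = \left(8 + \left(\frac{1}{5} + \frac{49}{5} + \frac{14}{5}\right)\right) \left(-47\right) = \left(8 + \frac{64}{5}\right) \left(-47\right) = \frac{104}{5} \left(-47\right) = - \frac{4888}{5}$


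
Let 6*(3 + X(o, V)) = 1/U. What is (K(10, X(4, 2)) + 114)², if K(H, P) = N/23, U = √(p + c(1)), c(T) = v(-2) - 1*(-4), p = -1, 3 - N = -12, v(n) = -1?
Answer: 6953769/529 ≈ 13145.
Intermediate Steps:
N = 15 (N = 3 - 1*(-12) = 3 + 12 = 15)
c(T) = 3 (c(T) = -1 - 1*(-4) = -1 + 4 = 3)
U = √2 (U = √(-1 + 3) = √2 ≈ 1.4142)
X(o, V) = -3 + √2/12 (X(o, V) = -3 + 1/(6*(√2)) = -3 + (√2/2)/6 = -3 + √2/12)
K(H, P) = 15/23
(K(10, X(4, 2)) + 114)² = (15/23 + 114)² = (2637/23)² = 6953769/529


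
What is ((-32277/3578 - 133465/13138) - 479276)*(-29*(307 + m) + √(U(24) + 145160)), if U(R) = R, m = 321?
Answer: 102581797632038580/11751941 - 22530594691860*√9074/11751941 ≈ 8.5463e+9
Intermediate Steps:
((-32277/3578 - 133465/13138) - 479276)*(-29*(307 + m) + √(U(24) + 145160)) = ((-32277/3578 - 133465/13138) - 479276)*(-29*(307 + 321) + √(24 + 145160)) = ((-32277*1/3578 - 133465*1/13138) - 479276)*(-29*628 + √145184) = ((-32277/3578 - 133465/13138) - 479276)*(-18212 + 4*√9074) = (-225398249/11751941 - 479276)*(-18212 + 4*√9074) = -5632648672965*(-18212 + 4*√9074)/11751941 = 102581797632038580/11751941 - 22530594691860*√9074/11751941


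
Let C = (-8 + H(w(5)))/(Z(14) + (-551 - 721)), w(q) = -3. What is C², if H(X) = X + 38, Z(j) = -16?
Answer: 729/1658944 ≈ 0.00043944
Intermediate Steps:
H(X) = 38 + X
C = -27/1288 (C = (-8 + (38 - 3))/(-16 + (-551 - 721)) = (-8 + 35)/(-16 - 1272) = 27/(-1288) = 27*(-1/1288) = -27/1288 ≈ -0.020963)
C² = (-27/1288)² = 729/1658944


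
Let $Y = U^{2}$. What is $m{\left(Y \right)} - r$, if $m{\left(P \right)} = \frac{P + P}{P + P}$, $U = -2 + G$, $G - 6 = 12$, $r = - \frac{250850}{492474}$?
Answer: $\frac{371662}{246237} \approx 1.5094$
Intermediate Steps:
$r = - \frac{125425}{246237}$ ($r = \left(-250850\right) \frac{1}{492474} = - \frac{125425}{246237} \approx -0.50937$)
$G = 18$ ($G = 6 + 12 = 18$)
$U = 16$ ($U = -2 + 18 = 16$)
$Y = 256$ ($Y = 16^{2} = 256$)
$m{\left(P \right)} = 1$ ($m{\left(P \right)} = \frac{2 P}{2 P} = 2 P \frac{1}{2 P} = 1$)
$m{\left(Y \right)} - r = 1 - - \frac{125425}{246237} = 1 + \frac{125425}{246237} = \frac{371662}{246237}$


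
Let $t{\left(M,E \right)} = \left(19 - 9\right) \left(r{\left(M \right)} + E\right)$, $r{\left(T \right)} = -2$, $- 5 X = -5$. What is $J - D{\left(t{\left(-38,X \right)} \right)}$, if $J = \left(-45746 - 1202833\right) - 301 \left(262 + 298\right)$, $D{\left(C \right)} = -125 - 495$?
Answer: $-1416519$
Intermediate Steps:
$X = 1$ ($X = \left(- \frac{1}{5}\right) \left(-5\right) = 1$)
$t{\left(M,E \right)} = -20 + 10 E$ ($t{\left(M,E \right)} = \left(19 - 9\right) \left(-2 + E\right) = 10 \left(-2 + E\right) = -20 + 10 E$)
$D{\left(C \right)} = -620$
$J = -1417139$ ($J = -1248579 - 168560 = -1417139$)
$J - D{\left(t{\left(-38,X \right)} \right)} = -1417139 - -620 = -1417139 + 620 = -1416519$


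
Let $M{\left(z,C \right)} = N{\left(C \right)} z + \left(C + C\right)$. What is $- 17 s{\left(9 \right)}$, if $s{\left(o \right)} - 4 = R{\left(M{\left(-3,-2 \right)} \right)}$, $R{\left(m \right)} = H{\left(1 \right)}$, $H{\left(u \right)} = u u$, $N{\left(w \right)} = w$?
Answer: $-85$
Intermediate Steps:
$H{\left(u \right)} = u^{2}$
$M{\left(z,C \right)} = 2 C + C z$ ($M{\left(z,C \right)} = C z + \left(C + C\right) = C z + 2 C = 2 C + C z$)
$R{\left(m \right)} = 1$ ($R{\left(m \right)} = 1^{2} = 1$)
$s{\left(o \right)} = 5$ ($s{\left(o \right)} = 4 + 1 = 5$)
$- 17 s{\left(9 \right)} = \left(-17\right) 5 = -85$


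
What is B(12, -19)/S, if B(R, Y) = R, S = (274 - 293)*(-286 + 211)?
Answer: 4/475 ≈ 0.0084210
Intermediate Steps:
S = 1425 (S = -19*(-75) = 1425)
B(12, -19)/S = 12/1425 = 12*(1/1425) = 4/475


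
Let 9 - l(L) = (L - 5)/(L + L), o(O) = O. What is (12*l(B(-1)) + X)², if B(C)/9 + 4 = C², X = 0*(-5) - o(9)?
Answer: 683929/81 ≈ 8443.6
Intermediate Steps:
X = -9 (X = 0*(-5) - 1*9 = 0 - 9 = -9)
B(C) = -36 + 9*C²
l(L) = 9 - (-5 + L)/(2*L) (l(L) = 9 - (L - 5)/(L + L) = 9 - (-5 + L)/(2*L))
(12*l(B(-1)) + X)² = (12*((5 + 17*(-36 + 9*(-1)²))/(2*(-36 + 9*(-1)²))) - 9)² = (12*((5 + 17*(-36 + 9*1))/(2*(-36 + 9*1))) - 9)² = (12*((5 + 17*(-36 + 9))/(2*(-36 + 9))) - 9)² = (12*((½)*(5 + 17*(-27))/(-27)) - 9)² = (12*((½)*(-1/27)*(5 - 459)) - 9)² = (12*((½)*(-1/27)*(-454)) - 9)² = (12*(227/27) - 9)² = (908/9 - 9)² = (827/9)² = 683929/81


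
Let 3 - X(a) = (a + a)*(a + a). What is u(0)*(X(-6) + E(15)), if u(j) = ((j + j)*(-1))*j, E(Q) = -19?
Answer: 0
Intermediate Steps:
X(a) = 3 - 4*a**2 (X(a) = 3 - (a + a)*(a + a) = 3 - 2*a*2*a = 3 - 4*a**2)
u(j) = -2*j**2 (u(j) = ((2*j)*(-1))*j = (-2*j)*j = -2*j**2)
u(0)*(X(-6) + E(15)) = (-2*0**2)*((3 - 4*(-6)**2) - 19) = (-2*0)*((3 - 4*36) - 19) = 0*((3 - 144) - 19) = 0*(-141 - 19) = 0*(-160) = 0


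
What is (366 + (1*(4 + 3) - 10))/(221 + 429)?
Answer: 363/650 ≈ 0.55846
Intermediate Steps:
(366 + (1*(4 + 3) - 10))/(221 + 429) = (366 + (1*7 - 10))/650 = (366 + (7 - 10))*(1/650) = (366 - 3)*(1/650) = 363*(1/650) = 363/650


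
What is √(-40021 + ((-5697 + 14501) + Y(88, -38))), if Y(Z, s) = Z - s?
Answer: I*√31091 ≈ 176.33*I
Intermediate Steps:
√(-40021 + ((-5697 + 14501) + Y(88, -38))) = √(-40021 + ((-5697 + 14501) + (88 - 1*(-38)))) = √(-40021 + (8804 + (88 + 38))) = √(-40021 + (8804 + 126)) = √(-40021 + 8930) = √(-31091) = I*√31091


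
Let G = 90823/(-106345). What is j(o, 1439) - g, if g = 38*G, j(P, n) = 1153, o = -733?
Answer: 126067059/106345 ≈ 1185.5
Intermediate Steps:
G = -90823/106345 (G = 90823*(-1/106345) = -90823/106345 ≈ -0.85404)
g = -3451274/106345 (g = 38*(-90823/106345) = -3451274/106345 ≈ -32.454)
j(o, 1439) - g = 1153 - 1*(-3451274/106345) = 1153 + 3451274/106345 = 126067059/106345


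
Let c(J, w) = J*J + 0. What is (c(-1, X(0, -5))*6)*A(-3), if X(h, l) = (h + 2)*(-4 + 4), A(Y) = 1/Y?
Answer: -2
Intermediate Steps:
X(h, l) = 0 (X(h, l) = (2 + h)*0 = 0)
c(J, w) = J**2 (c(J, w) = J**2 + 0 = J**2)
(c(-1, X(0, -5))*6)*A(-3) = ((-1)**2*6)/(-3) = (1*6)*(-1/3) = 6*(-1/3) = -2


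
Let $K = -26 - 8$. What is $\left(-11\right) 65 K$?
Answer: $24310$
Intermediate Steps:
$K = -34$ ($K = -26 - 8 = -34$)
$\left(-11\right) 65 K = \left(-11\right) 65 \left(-34\right) = \left(-715\right) \left(-34\right) = 24310$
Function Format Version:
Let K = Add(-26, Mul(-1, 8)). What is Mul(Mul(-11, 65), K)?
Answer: 24310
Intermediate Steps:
K = -34 (K = Add(-26, -8) = -34)
Mul(Mul(-11, 65), K) = Mul(Mul(-11, 65), -34) = Mul(-715, -34) = 24310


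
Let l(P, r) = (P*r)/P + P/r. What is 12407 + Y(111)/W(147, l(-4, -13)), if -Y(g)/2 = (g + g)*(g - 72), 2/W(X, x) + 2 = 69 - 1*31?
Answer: -299281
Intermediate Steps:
l(P, r) = r + P/r
W(X, x) = 1/18 (W(X, x) = 2/(-2 + (69 - 1*31)) = 2/(-2 + (69 - 31)) = 2/(-2 + 38) = 2/36 = 2*(1/36) = 1/18)
Y(g) = -4*g*(-72 + g) (Y(g) = -2*(g + g)*(g - 72) = -2*2*g*(-72 + g) = -4*g*(-72 + g))
12407 + Y(111)/W(147, l(-4, -13)) = 12407 + (4*111*(72 - 1*111))/(1/18) = 12407 + (4*111*(72 - 111))*18 = 12407 + (4*111*(-39))*18 = 12407 - 17316*18 = 12407 - 311688 = -299281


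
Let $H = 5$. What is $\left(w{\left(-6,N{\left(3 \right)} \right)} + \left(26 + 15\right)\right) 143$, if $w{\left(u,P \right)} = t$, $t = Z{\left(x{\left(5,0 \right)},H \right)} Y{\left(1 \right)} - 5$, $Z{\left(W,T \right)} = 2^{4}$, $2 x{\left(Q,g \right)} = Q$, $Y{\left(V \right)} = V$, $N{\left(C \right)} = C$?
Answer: $7436$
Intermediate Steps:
$x{\left(Q,g \right)} = \frac{Q}{2}$
$Z{\left(W,T \right)} = 16$
$t = 11$ ($t = 16 \cdot 1 - 5 = 16 - 5 = 11$)
$w{\left(u,P \right)} = 11$
$\left(w{\left(-6,N{\left(3 \right)} \right)} + \left(26 + 15\right)\right) 143 = \left(11 + \left(26 + 15\right)\right) 143 = \left(11 + 41\right) 143 = 52 \cdot 143 = 7436$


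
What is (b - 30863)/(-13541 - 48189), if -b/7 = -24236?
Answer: -138789/61730 ≈ -2.2483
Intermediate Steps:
b = 169652 (b = -7*(-24236) = 169652)
(b - 30863)/(-13541 - 48189) = (169652 - 30863)/(-13541 - 48189) = 138789/(-61730) = 138789*(-1/61730) = -138789/61730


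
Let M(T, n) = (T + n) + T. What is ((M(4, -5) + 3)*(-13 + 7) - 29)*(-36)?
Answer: 2340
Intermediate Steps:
M(T, n) = n + 2*T
((M(4, -5) + 3)*(-13 + 7) - 29)*(-36) = (((-5 + 2*4) + 3)*(-13 + 7) - 29)*(-36) = (((-5 + 8) + 3)*(-6) - 29)*(-36) = ((3 + 3)*(-6) - 29)*(-36) = (6*(-6) - 29)*(-36) = (-36 - 29)*(-36) = -65*(-36) = 2340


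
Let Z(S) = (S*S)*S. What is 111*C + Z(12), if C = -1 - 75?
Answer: -6708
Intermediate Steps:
C = -76
Z(S) = S³ (Z(S) = S²*S = S³)
111*C + Z(12) = 111*(-76) + 12³ = -8436 + 1728 = -6708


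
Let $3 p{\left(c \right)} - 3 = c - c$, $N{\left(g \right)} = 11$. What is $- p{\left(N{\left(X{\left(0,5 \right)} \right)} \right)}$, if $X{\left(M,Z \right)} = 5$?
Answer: $-1$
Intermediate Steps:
$p{\left(c \right)} = 1$ ($p{\left(c \right)} = 1 + \frac{c - c}{3} = 1 + \frac{1}{3} \cdot 0 = 1 + 0 = 1$)
$- p{\left(N{\left(X{\left(0,5 \right)} \right)} \right)} = \left(-1\right) 1 = -1$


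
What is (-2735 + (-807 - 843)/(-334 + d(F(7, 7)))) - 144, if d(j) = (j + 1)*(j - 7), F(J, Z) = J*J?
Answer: -2542982/883 ≈ -2879.9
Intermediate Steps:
F(J, Z) = J**2
d(j) = (1 + j)*(-7 + j)
(-2735 + (-807 - 843)/(-334 + d(F(7, 7)))) - 144 = (-2735 + (-807 - 843)/(-334 + (-7 + (7**2)**2 - 6*7**2))) - 144 = (-2735 - 1650/(-334 + (-7 + 49**2 - 6*49))) - 144 = (-2735 - 1650/(-334 + (-7 + 2401 - 294))) - 144 = (-2735 - 1650/(-334 + 2100)) - 144 = (-2735 - 1650/1766) - 144 = (-2735 - 1650*1/1766) - 144 = (-2735 - 825/883) - 144 = -2415830/883 - 144 = -2542982/883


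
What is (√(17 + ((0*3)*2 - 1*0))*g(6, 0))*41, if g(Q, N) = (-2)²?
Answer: 164*√17 ≈ 676.19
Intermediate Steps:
g(Q, N) = 4
(√(17 + ((0*3)*2 - 1*0))*g(6, 0))*41 = (√(17 + ((0*3)*2 - 1*0))*4)*41 = (√(17 + (0*2 + 0))*4)*41 = (√(17 + (0 + 0))*4)*41 = (√(17 + 0)*4)*41 = (√17*4)*41 = (4*√17)*41 = 164*√17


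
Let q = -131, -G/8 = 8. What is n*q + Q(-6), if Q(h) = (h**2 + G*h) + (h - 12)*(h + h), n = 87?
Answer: -10761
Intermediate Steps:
G = -64 (G = -8*8 = -64)
Q(h) = h**2 - 64*h + 2*h*(-12 + h) (Q(h) = (h**2 - 64*h) + (h - 12)*(h + h) = (h**2 - 64*h) + (-12 + h)*(2*h) = (h**2 - 64*h) + 2*h*(-12 + h) = h**2 - 64*h + 2*h*(-12 + h))
n*q + Q(-6) = 87*(-131) - 6*(-88 + 3*(-6)) = -11397 - 6*(-88 - 18) = -11397 - 6*(-106) = -11397 + 636 = -10761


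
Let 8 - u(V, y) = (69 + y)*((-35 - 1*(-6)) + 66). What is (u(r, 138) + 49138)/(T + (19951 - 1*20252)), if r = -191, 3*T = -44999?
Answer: -124461/45902 ≈ -2.7114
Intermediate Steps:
T = -44999/3 (T = (⅓)*(-44999) = -44999/3 ≈ -15000.)
u(V, y) = -2545 - 37*y (u(V, y) = 8 - (69 + y)*((-35 - 1*(-6)) + 66) = 8 - (69 + y)*((-35 + 6) + 66) = 8 - (69 + y)*(-29 + 66) = 8 - (69 + y)*37 = 8 - (2553 + 37*y) = 8 + (-2553 - 37*y) = -2545 - 37*y)
(u(r, 138) + 49138)/(T + (19951 - 1*20252)) = ((-2545 - 37*138) + 49138)/(-44999/3 + (19951 - 1*20252)) = ((-2545 - 5106) + 49138)/(-44999/3 + (19951 - 20252)) = (-7651 + 49138)/(-44999/3 - 301) = 41487/(-45902/3) = 41487*(-3/45902) = -124461/45902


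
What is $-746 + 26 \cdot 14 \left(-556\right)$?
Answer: $-203130$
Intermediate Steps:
$-746 + 26 \cdot 14 \left(-556\right) = -746 + 364 \left(-556\right) = -746 - 202384 = -203130$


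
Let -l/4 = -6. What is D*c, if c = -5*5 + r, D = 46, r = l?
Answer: -46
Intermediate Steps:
l = 24 (l = -4*(-6) = 24)
r = 24
c = -1 (c = -5*5 + 24 = -25 + 24 = -1)
D*c = 46*(-1) = -46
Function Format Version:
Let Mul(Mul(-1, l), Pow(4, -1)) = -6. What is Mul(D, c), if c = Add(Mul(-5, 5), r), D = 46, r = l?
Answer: -46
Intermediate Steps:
l = 24 (l = Mul(-4, -6) = 24)
r = 24
c = -1 (c = Add(Mul(-5, 5), 24) = Add(-25, 24) = -1)
Mul(D, c) = Mul(46, -1) = -46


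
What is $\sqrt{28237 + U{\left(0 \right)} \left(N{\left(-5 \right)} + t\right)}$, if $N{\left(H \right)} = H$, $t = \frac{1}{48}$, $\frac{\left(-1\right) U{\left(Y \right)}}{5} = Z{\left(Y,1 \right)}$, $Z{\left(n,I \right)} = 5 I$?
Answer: $\frac{\sqrt{4084053}}{12} \approx 168.41$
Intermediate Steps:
$U{\left(Y \right)} = -25$ ($U{\left(Y \right)} = - 5 \cdot 5 \cdot 1 = \left(-5\right) 5 = -25$)
$t = \frac{1}{48} \approx 0.020833$
$\sqrt{28237 + U{\left(0 \right)} \left(N{\left(-5 \right)} + t\right)} = \sqrt{28237 - 25 \left(-5 + \frac{1}{48}\right)} = \sqrt{28237 - - \frac{5975}{48}} = \sqrt{28237 + \frac{5975}{48}} = \sqrt{\frac{1361351}{48}} = \frac{\sqrt{4084053}}{12}$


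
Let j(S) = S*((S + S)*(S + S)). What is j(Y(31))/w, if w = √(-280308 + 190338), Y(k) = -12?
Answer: 1152*I*√89970/14995 ≈ 23.044*I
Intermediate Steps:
j(S) = 4*S³ (j(S) = S*((2*S)*(2*S)) = S*(4*S²) = 4*S³)
w = I*√89970 (w = √(-89970) = I*√89970 ≈ 299.95*I)
j(Y(31))/w = (4*(-12)³)/((I*√89970)) = (4*(-1728))*(-I*√89970/89970) = -(-1152)*I*√89970/14995 = 1152*I*√89970/14995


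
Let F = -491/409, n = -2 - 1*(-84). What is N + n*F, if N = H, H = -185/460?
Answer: -3719237/37628 ≈ -98.842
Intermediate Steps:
n = 82 (n = -2 + 84 = 82)
F = -491/409 (F = -491*1/409 = -491/409 ≈ -1.2005)
H = -37/92 (H = -185*1/460 = -37/92 ≈ -0.40217)
N = -37/92 ≈ -0.40217
N + n*F = -37/92 + 82*(-491/409) = -37/92 - 40262/409 = -3719237/37628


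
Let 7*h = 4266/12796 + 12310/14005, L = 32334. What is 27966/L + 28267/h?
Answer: 19109335641713067/117083618101 ≈ 1.6321e+5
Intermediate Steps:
h = 21726409/125445586 (h = (4266/12796 + 12310/14005)/7 = (4266*(1/12796) + 12310*(1/14005))/7 = (2133/6398 + 2462/2801)/7 = (⅐)*(21726409/17920798) = 21726409/125445586 ≈ 0.17319)
27966/L + 28267/h = 27966/32334 + 28267/(21726409/125445586) = 27966*(1/32334) + 28267*(125445586/21726409) = 4661/5389 + 3545970379462/21726409 = 19109335641713067/117083618101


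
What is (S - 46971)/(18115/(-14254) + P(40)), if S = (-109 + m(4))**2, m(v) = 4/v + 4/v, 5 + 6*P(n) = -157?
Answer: 506330588/402973 ≈ 1256.5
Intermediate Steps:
P(n) = -27 (P(n) = -5/6 + (1/6)*(-157) = -5/6 - 157/6 = -27)
m(v) = 8/v
S = 11449 (S = (-109 + 8/4)**2 = (-109 + 8*(1/4))**2 = (-109 + 2)**2 = (-107)**2 = 11449)
(S - 46971)/(18115/(-14254) + P(40)) = (11449 - 46971)/(18115/(-14254) - 27) = -35522/(18115*(-1/14254) - 27) = -35522/(-18115/14254 - 27) = -35522/(-402973/14254) = -35522*(-14254/402973) = 506330588/402973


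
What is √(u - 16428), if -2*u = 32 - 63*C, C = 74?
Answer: I*√14113 ≈ 118.8*I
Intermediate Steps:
u = 2315 (u = -(32 - 63*74)/2 = -(32 - 4662)/2 = -½*(-4630) = 2315)
√(u - 16428) = √(2315 - 16428) = √(-14113) = I*√14113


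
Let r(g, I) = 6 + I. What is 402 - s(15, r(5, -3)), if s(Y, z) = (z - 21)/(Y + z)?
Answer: 403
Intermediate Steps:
s(Y, z) = (-21 + z)/(Y + z)
402 - s(15, r(5, -3)) = 402 - (-21 + (6 - 3))/(15 + (6 - 3)) = 402 - (-21 + 3)/(15 + 3) = 402 - (-18)/18 = 402 - 1*(-1) = 402 + 1 = 403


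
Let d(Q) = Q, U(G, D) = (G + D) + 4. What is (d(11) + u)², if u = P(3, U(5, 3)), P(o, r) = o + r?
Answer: 676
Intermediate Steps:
U(G, D) = 4 + D + G (U(G, D) = (D + G) + 4 = 4 + D + G)
u = 15 (u = 3 + (4 + 3 + 5) = 3 + 12 = 15)
(d(11) + u)² = (11 + 15)² = 26² = 676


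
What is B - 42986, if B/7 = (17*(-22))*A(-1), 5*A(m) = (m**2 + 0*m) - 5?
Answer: -204458/5 ≈ -40892.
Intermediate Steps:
A(m) = -1 + m**2/5 (A(m) = ((m**2 + 0*m) - 5)/5 = ((m**2 + 0) - 5)/5 = (m**2 - 5)/5 = (-5 + m**2)/5 = -1 + m**2/5)
B = 10472/5 (B = 7*((17*(-22))*(-1 + (1/5)*(-1)**2)) = 7*(-374*(-1 + (1/5)*1)) = 7*(-374*(-1 + 1/5)) = 7*(-374*(-4/5)) = 7*(1496/5) = 10472/5 ≈ 2094.4)
B - 42986 = 10472/5 - 42986 = -204458/5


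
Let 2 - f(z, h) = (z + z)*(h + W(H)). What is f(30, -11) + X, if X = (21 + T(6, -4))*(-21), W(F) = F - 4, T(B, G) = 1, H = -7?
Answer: 860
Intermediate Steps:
W(F) = -4 + F
f(z, h) = 2 - 2*z*(-11 + h) (f(z, h) = 2 - (z + z)*(h + (-4 - 7)) = 2 - 2*z*(h - 11) = 2 - 2*z*(-11 + h))
X = -462 (X = (21 + 1)*(-21) = 22*(-21) = -462)
f(30, -11) + X = (2 + 22*30 - 2*(-11)*30) - 462 = (2 + 660 + 660) - 462 = 1322 - 462 = 860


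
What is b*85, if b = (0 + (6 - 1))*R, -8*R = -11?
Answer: 4675/8 ≈ 584.38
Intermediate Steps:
R = 11/8 (R = -⅛*(-11) = 11/8 ≈ 1.3750)
b = 55/8 (b = (0 + (6 - 1))*(11/8) = (0 + 5)*(11/8) = 5*(11/8) = 55/8 ≈ 6.8750)
b*85 = (55/8)*85 = 4675/8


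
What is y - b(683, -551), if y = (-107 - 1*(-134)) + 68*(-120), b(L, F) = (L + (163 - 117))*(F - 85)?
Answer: 455511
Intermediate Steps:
b(L, F) = (-85 + F)*(46 + L) (b(L, F) = (L + 46)*(-85 + F) = (46 + L)*(-85 + F) = (-85 + F)*(46 + L))
y = -8133 (y = (-107 + 134) - 8160 = 27 - 8160 = -8133)
y - b(683, -551) = -8133 - (-3910 - 85*683 + 46*(-551) - 551*683) = -8133 - (-3910 - 58055 - 25346 - 376333) = -8133 - 1*(-463644) = -8133 + 463644 = 455511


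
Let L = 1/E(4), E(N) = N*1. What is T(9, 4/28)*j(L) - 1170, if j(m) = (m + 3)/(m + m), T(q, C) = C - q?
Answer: -8593/7 ≈ -1227.6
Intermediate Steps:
E(N) = N
L = ¼ (L = 1/4 = ¼ ≈ 0.25000)
j(m) = (3 + m)/(2*m) (j(m) = (3 + m)/((2*m)) = (3 + m)*(1/(2*m)) = (3 + m)/(2*m))
T(9, 4/28)*j(L) - 1170 = (4/28 - 1*9)*((3 + ¼)/(2*(¼))) - 1170 = (4*(1/28) - 9)*((½)*4*(13/4)) - 1170 = (⅐ - 9)*(13/2) - 1170 = -62/7*13/2 - 1170 = -403/7 - 1170 = -8593/7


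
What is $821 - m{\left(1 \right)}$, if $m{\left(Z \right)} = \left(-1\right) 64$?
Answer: $885$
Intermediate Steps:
$m{\left(Z \right)} = -64$
$821 - m{\left(1 \right)} = 821 - -64 = 821 + 64 = 885$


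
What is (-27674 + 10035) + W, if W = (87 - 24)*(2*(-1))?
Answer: -17765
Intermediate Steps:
W = -126 (W = 63*(-2) = -126)
(-27674 + 10035) + W = (-27674 + 10035) - 126 = -17639 - 126 = -17765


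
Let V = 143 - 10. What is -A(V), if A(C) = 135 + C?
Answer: -268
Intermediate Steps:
V = 133
-A(V) = -(135 + 133) = -1*268 = -268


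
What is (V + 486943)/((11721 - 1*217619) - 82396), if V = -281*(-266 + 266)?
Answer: -486943/288294 ≈ -1.6891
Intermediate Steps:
V = 0 (V = -281*0 = -1*0 = 0)
(V + 486943)/((11721 - 1*217619) - 82396) = (0 + 486943)/((11721 - 1*217619) - 82396) = 486943/((11721 - 217619) - 82396) = 486943/(-205898 - 82396) = 486943/(-288294) = 486943*(-1/288294) = -486943/288294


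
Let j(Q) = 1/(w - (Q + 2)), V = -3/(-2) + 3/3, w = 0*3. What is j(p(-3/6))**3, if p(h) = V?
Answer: -8/729 ≈ -0.010974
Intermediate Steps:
w = 0
V = 5/2 (V = -3*(-1/2) + 3*(1/3) = 3/2 + 1 = 5/2 ≈ 2.5000)
p(h) = 5/2
j(Q) = 1/(-2 - Q) (j(Q) = 1/(0 - (Q + 2)) = 1/(0 - (2 + Q)) = 1/(0 + (-2 - Q)) = 1/(-2 - Q))
j(p(-3/6))**3 = (-1/(2 + 5/2))**3 = (-1/9/2)**3 = (-1*2/9)**3 = (-2/9)**3 = -8/729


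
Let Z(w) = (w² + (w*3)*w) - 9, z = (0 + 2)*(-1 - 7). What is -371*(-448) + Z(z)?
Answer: 167223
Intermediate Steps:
z = -16 (z = 2*(-8) = -16)
Z(w) = -9 + 4*w² (Z(w) = (w² + (3*w)*w) - 9 = (w² + 3*w²) - 9 = 4*w² - 9 = -9 + 4*w²)
-371*(-448) + Z(z) = -371*(-448) + (-9 + 4*(-16)²) = 166208 + (-9 + 4*256) = 166208 + (-9 + 1024) = 166208 + 1015 = 167223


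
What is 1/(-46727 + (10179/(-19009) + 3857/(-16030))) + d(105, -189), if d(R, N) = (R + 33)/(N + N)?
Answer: -46786780167227/128147581632357 ≈ -0.36510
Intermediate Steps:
d(R, N) = (33 + R)/(2*N) (d(R, N) = (33 + R)/((2*N)) = (33 + R)*(1/(2*N)) = (33 + R)/(2*N))
1/(-46727 + (10179/(-19009) + 3857/(-16030))) + d(105, -189) = 1/(-46727 + (10179/(-19009) + 3857/(-16030))) + (1/2)*(33 + 105)/(-189) = 1/(-46727 + (10179*(-1/19009) + 3857*(-1/16030))) + (1/2)*(-1/189)*138 = 1/(-46727 + (-10179/19009 - 551/2290)) - 23/63 = 1/(-46727 - 33783869/43530610) - 23/63 = 1/(-2034088597339/43530610) - 23/63 = -43530610/2034088597339 - 23/63 = -46786780167227/128147581632357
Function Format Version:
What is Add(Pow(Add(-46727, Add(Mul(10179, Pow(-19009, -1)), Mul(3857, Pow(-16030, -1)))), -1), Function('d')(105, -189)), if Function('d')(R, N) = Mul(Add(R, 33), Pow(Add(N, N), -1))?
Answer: Rational(-46786780167227, 128147581632357) ≈ -0.36510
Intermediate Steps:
Function('d')(R, N) = Mul(Rational(1, 2), Pow(N, -1), Add(33, R)) (Function('d')(R, N) = Mul(Add(33, R), Pow(Mul(2, N), -1)) = Mul(Add(33, R), Mul(Rational(1, 2), Pow(N, -1))) = Mul(Rational(1, 2), Pow(N, -1), Add(33, R)))
Add(Pow(Add(-46727, Add(Mul(10179, Pow(-19009, -1)), Mul(3857, Pow(-16030, -1)))), -1), Function('d')(105, -189)) = Add(Pow(Add(-46727, Add(Mul(10179, Pow(-19009, -1)), Mul(3857, Pow(-16030, -1)))), -1), Mul(Rational(1, 2), Pow(-189, -1), Add(33, 105))) = Add(Pow(Add(-46727, Add(Mul(10179, Rational(-1, 19009)), Mul(3857, Rational(-1, 16030)))), -1), Mul(Rational(1, 2), Rational(-1, 189), 138)) = Add(Pow(Add(-46727, Add(Rational(-10179, 19009), Rational(-551, 2290))), -1), Rational(-23, 63)) = Add(Pow(Add(-46727, Rational(-33783869, 43530610)), -1), Rational(-23, 63)) = Add(Pow(Rational(-2034088597339, 43530610), -1), Rational(-23, 63)) = Add(Rational(-43530610, 2034088597339), Rational(-23, 63)) = Rational(-46786780167227, 128147581632357)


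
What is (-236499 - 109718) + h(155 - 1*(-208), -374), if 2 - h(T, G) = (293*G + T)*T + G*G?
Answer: 39160406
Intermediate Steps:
h(T, G) = 2 - G² - T*(T + 293*G) (h(T, G) = 2 - ((293*G + T)*T + G*G) = 2 - ((T + 293*G)*T + G²) = 2 - (T*(T + 293*G) + G²) = 2 - (G² + T*(T + 293*G)) = 2 + (-G² - T*(T + 293*G)) = 2 - G² - T*(T + 293*G))
(-236499 - 109718) + h(155 - 1*(-208), -374) = (-236499 - 109718) + (2 - 1*(-374)² - (155 - 1*(-208))² - 293*(-374)*(155 - 1*(-208))) = -346217 + (2 - 1*139876 - (155 + 208)² - 293*(-374)*(155 + 208)) = -346217 + (2 - 139876 - 1*363² - 293*(-374)*363) = -346217 + (2 - 139876 - 1*131769 + 39778266) = -346217 + (2 - 139876 - 131769 + 39778266) = -346217 + 39506623 = 39160406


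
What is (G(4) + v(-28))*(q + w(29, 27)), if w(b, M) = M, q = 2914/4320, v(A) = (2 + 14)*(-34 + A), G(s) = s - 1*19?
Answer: -60195439/2160 ≈ -27868.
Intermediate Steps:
G(s) = -19 + s (G(s) = s - 19 = -19 + s)
v(A) = -544 + 16*A (v(A) = 16*(-34 + A) = -544 + 16*A)
q = 1457/2160 (q = 2914*(1/4320) = 1457/2160 ≈ 0.67454)
(G(4) + v(-28))*(q + w(29, 27)) = ((-19 + 4) + (-544 + 16*(-28)))*(1457/2160 + 27) = (-15 + (-544 - 448))*(59777/2160) = (-15 - 992)*(59777/2160) = -1007*59777/2160 = -60195439/2160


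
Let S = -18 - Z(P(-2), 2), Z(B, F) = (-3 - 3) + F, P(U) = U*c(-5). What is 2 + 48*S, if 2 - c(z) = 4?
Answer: -670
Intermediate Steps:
c(z) = -2 (c(z) = 2 - 1*4 = 2 - 4 = -2)
P(U) = -2*U (P(U) = U*(-2) = -2*U)
Z(B, F) = -6 + F
S = -14 (S = -18 - (-6 + 2) = -18 - 1*(-4) = -18 + 4 = -14)
2 + 48*S = 2 + 48*(-14) = 2 - 672 = -670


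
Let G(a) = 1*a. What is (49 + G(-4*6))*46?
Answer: 1150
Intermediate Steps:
G(a) = a
(49 + G(-4*6))*46 = (49 - 4*6)*46 = (49 - 24)*46 = 25*46 = 1150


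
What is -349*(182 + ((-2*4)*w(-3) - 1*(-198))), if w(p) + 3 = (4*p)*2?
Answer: -208004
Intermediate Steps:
w(p) = -3 + 8*p (w(p) = -3 + (4*p)*2 = -3 + 8*p)
-349*(182 + ((-2*4)*w(-3) - 1*(-198))) = -349*(182 + ((-2*4)*(-3 + 8*(-3)) - 1*(-198))) = -349*(182 + (-8*(-3 - 24) + 198)) = -349*(182 + (-8*(-27) + 198)) = -349*(182 + (216 + 198)) = -349*(182 + 414) = -349*596 = -208004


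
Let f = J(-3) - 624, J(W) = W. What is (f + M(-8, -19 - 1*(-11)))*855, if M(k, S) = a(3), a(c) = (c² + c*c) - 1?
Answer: -521550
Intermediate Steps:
a(c) = -1 + 2*c² (a(c) = (c² + c²) - 1 = 2*c² - 1 = -1 + 2*c²)
M(k, S) = 17 (M(k, S) = -1 + 2*3² = -1 + 2*9 = -1 + 18 = 17)
f = -627 (f = -3 - 624 = -627)
(f + M(-8, -19 - 1*(-11)))*855 = (-627 + 17)*855 = -610*855 = -521550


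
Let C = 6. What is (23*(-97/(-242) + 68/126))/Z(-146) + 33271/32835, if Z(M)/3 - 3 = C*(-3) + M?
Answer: 308527937/318565170 ≈ 0.96849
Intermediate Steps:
Z(M) = -45 + 3*M (Z(M) = 9 + 3*(6*(-3) + M) = 9 + 3*(-18 + M) = 9 + (-54 + 3*M) = -45 + 3*M)
(23*(-97/(-242) + 68/126))/Z(-146) + 33271/32835 = (23*(-97/(-242) + 68/126))/(-45 + 3*(-146)) + 33271/32835 = (23*(-97*(-1/242) + 68*(1/126)))/(-45 - 438) + 33271*(1/32835) = (23*(97/242 + 34/63))/(-483) + 33271/32835 = (23*(14339/15246))*(-1/483) + 33271/32835 = (329797/15246)*(-1/483) + 33271/32835 = -14339/320166 + 33271/32835 = 308527937/318565170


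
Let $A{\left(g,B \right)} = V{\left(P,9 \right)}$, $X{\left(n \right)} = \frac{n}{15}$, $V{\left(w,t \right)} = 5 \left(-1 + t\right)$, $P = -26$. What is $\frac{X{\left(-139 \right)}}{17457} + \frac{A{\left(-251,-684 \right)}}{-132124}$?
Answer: $- \frac{7209859}{8649332505} \approx -0.00083357$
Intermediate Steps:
$V{\left(w,t \right)} = -5 + 5 t$
$X{\left(n \right)} = \frac{n}{15}$ ($X{\left(n \right)} = n \frac{1}{15} = \frac{n}{15}$)
$A{\left(g,B \right)} = 40$ ($A{\left(g,B \right)} = -5 + 5 \cdot 9 = -5 + 45 = 40$)
$\frac{X{\left(-139 \right)}}{17457} + \frac{A{\left(-251,-684 \right)}}{-132124} = \frac{\frac{1}{15} \left(-139\right)}{17457} + \frac{40}{-132124} = \left(- \frac{139}{15}\right) \frac{1}{17457} + 40 \left(- \frac{1}{132124}\right) = - \frac{139}{261855} - \frac{10}{33031} = - \frac{7209859}{8649332505}$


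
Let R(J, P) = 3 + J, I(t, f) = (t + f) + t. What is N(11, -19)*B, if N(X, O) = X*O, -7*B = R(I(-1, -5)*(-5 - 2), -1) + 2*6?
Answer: 13376/7 ≈ 1910.9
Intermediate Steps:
I(t, f) = f + 2*t (I(t, f) = (f + t) + t = f + 2*t)
B = -64/7 (B = -((3 + (-5 + 2*(-1))*(-5 - 2)) + 2*6)/7 = -((3 + (-5 - 2)*(-7)) + 12)/7 = -((3 - 7*(-7)) + 12)/7 = -((3 + 49) + 12)/7 = -(52 + 12)/7 = -⅐*64 = -64/7 ≈ -9.1429)
N(X, O) = O*X
N(11, -19)*B = -19*11*(-64/7) = -209*(-64/7) = 13376/7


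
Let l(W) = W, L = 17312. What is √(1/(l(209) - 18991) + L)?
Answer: 11*√50471422386/18782 ≈ 131.58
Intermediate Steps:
√(1/(l(209) - 18991) + L) = √(1/(209 - 18991) + 17312) = √(1/(-18782) + 17312) = √(-1/18782 + 17312) = √(325153983/18782) = 11*√50471422386/18782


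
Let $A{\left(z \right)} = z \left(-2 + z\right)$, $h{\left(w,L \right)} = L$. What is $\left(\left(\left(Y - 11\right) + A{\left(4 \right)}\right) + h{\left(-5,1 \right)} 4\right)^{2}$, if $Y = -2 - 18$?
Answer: $361$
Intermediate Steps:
$Y = -20$ ($Y = -2 - 18 = -20$)
$\left(\left(\left(Y - 11\right) + A{\left(4 \right)}\right) + h{\left(-5,1 \right)} 4\right)^{2} = \left(\left(\left(-20 - 11\right) + 4 \left(-2 + 4\right)\right) + 1 \cdot 4\right)^{2} = \left(\left(-31 + 4 \cdot 2\right) + 4\right)^{2} = \left(\left(-31 + 8\right) + 4\right)^{2} = \left(-23 + 4\right)^{2} = \left(-19\right)^{2} = 361$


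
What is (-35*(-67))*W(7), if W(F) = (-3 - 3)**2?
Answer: 84420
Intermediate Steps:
W(F) = 36 (W(F) = (-6)**2 = 36)
(-35*(-67))*W(7) = -35*(-67)*36 = 2345*36 = 84420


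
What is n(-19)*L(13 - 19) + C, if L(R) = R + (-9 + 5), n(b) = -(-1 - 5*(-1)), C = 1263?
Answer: 1303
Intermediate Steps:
n(b) = -4 (n(b) = -(-1 + 5) = -1*4 = -4)
L(R) = -4 + R (L(R) = R - 4 = -4 + R)
n(-19)*L(13 - 19) + C = -4*(-4 + (13 - 19)) + 1263 = -4*(-4 - 6) + 1263 = -4*(-10) + 1263 = 40 + 1263 = 1303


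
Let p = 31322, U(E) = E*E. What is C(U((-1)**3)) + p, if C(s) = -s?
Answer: 31321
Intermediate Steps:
U(E) = E**2
C(U((-1)**3)) + p = -((-1)**3)**2 + 31322 = -1*(-1)**2 + 31322 = -1*1 + 31322 = -1 + 31322 = 31321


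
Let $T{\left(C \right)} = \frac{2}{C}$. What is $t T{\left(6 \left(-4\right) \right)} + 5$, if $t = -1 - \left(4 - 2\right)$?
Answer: $\frac{21}{4} \approx 5.25$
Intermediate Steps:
$t = -3$ ($t = -1 - 2 = -3$)
$t T{\left(6 \left(-4\right) \right)} + 5 = - 3 \frac{2}{6 \left(-4\right)} + 5 = - 3 \frac{2}{-24} + 5 = - 3 \cdot 2 \left(- \frac{1}{24}\right) + 5 = \left(-3\right) \left(- \frac{1}{12}\right) + 5 = \frac{1}{4} + 5 = \frac{21}{4}$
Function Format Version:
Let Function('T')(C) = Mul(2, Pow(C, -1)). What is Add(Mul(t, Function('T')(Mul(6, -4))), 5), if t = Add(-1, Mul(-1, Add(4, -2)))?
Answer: Rational(21, 4) ≈ 5.2500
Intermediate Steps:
t = -3 (t = Add(-1, Mul(-1, 2)) = Add(-1, -2) = -3)
Add(Mul(t, Function('T')(Mul(6, -4))), 5) = Add(Mul(-3, Mul(2, Pow(Mul(6, -4), -1))), 5) = Add(Mul(-3, Mul(2, Pow(-24, -1))), 5) = Add(Mul(-3, Mul(2, Rational(-1, 24))), 5) = Add(Mul(-3, Rational(-1, 12)), 5) = Add(Rational(1, 4), 5) = Rational(21, 4)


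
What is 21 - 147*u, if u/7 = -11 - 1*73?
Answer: 86457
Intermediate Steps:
u = -588 (u = 7*(-11 - 1*73) = 7*(-11 - 73) = 7*(-84) = -588)
21 - 147*u = 21 - 147*(-588) = 21 + 86436 = 86457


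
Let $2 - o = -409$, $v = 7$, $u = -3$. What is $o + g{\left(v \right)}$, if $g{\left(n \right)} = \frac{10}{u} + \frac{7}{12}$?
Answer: $\frac{1633}{4} \approx 408.25$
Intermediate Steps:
$o = 411$ ($o = 2 - -409 = 2 + 409 = 411$)
$g{\left(n \right)} = - \frac{11}{4}$ ($g{\left(n \right)} = \frac{10}{-3} + \frac{7}{12} = 10 \left(- \frac{1}{3}\right) + 7 \cdot \frac{1}{12} = - \frac{10}{3} + \frac{7}{12} = - \frac{11}{4}$)
$o + g{\left(v \right)} = 411 - \frac{11}{4} = \frac{1633}{4}$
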